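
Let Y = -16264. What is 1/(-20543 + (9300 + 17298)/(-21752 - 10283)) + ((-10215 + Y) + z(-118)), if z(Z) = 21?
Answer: -17412581404209/658121603 ≈ -26458.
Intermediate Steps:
1/(-20543 + (9300 + 17298)/(-21752 - 10283)) + ((-10215 + Y) + z(-118)) = 1/(-20543 + (9300 + 17298)/(-21752 - 10283)) + ((-10215 - 16264) + 21) = 1/(-20543 + 26598/(-32035)) + (-26479 + 21) = 1/(-20543 + 26598*(-1/32035)) - 26458 = 1/(-20543 - 26598/32035) - 26458 = 1/(-658121603/32035) - 26458 = -32035/658121603 - 26458 = -17412581404209/658121603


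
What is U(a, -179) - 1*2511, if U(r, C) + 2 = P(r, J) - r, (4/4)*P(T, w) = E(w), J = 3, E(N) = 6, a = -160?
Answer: -2347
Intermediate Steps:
P(T, w) = 6
U(r, C) = 4 - r (U(r, C) = -2 + (6 - r) = 4 - r)
U(a, -179) - 1*2511 = (4 - 1*(-160)) - 1*2511 = (4 + 160) - 2511 = 164 - 2511 = -2347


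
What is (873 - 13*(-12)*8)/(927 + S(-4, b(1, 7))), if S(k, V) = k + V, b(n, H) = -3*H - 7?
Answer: 2121/895 ≈ 2.3698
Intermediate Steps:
b(n, H) = -7 - 3*H
S(k, V) = V + k
(873 - 13*(-12)*8)/(927 + S(-4, b(1, 7))) = (873 - 13*(-12)*8)/(927 + ((-7 - 3*7) - 4)) = (873 + 156*8)/(927 + ((-7 - 21) - 4)) = (873 + 1248)/(927 + (-28 - 4)) = 2121/(927 - 32) = 2121/895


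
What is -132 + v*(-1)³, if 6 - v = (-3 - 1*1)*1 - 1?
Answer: -143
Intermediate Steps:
v = 11 (v = 6 - ((-3 - 1*1)*1 - 1) = 6 - ((-3 - 1)*1 - 1) = 6 - (-4*1 - 1) = 6 - (-4 - 1) = 6 - 1*(-5) = 6 + 5 = 11)
-132 + v*(-1)³ = -132 + 11*(-1)³ = -132 + 11*(-1) = -132 - 11 = -143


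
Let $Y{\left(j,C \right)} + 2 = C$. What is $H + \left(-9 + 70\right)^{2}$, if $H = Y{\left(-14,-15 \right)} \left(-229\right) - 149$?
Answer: $7465$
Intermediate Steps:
$Y{\left(j,C \right)} = -2 + C$
$H = 3744$ ($H = \left(-2 - 15\right) \left(-229\right) - 149 = \left(-17\right) \left(-229\right) - 149 = 3893 - 149 = 3744$)
$H + \left(-9 + 70\right)^{2} = 3744 + \left(-9 + 70\right)^{2} = 3744 + 61^{2} = 3744 + 3721 = 7465$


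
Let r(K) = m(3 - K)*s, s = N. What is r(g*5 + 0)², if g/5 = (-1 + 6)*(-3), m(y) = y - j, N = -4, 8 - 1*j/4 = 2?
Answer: 2005056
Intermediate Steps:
j = 24 (j = 32 - 4*2 = 32 - 8 = 24)
s = -4
m(y) = -24 + y (m(y) = y - 1*24 = y - 24 = -24 + y)
g = -75 (g = 5*((-1 + 6)*(-3)) = 5*(5*(-3)) = 5*(-15) = -75)
r(K) = 84 + 4*K (r(K) = (-24 + (3 - K))*(-4) = (-21 - K)*(-4) = 84 + 4*K)
r(g*5 + 0)² = (84 + 4*(-75*5 + 0))² = (84 + 4*(-375 + 0))² = (84 + 4*(-375))² = (84 - 1500)² = (-1416)² = 2005056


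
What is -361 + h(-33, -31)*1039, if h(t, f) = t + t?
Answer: -68935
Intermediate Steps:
h(t, f) = 2*t
-361 + h(-33, -31)*1039 = -361 + (2*(-33))*1039 = -361 - 66*1039 = -361 - 68574 = -68935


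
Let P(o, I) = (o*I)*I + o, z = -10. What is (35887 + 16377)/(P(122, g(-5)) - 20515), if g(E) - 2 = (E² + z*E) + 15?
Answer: 52264/1012215 ≈ 0.051633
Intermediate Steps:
g(E) = 17 + E² - 10*E (g(E) = 2 + ((E² - 10*E) + 15) = 2 + (15 + E² - 10*E) = 17 + E² - 10*E)
P(o, I) = o + o*I² (P(o, I) = (I*o)*I + o = o*I² + o = o + o*I²)
(35887 + 16377)/(P(122, g(-5)) - 20515) = (35887 + 16377)/(122*(1 + (17 + (-5)² - 10*(-5))²) - 20515) = 52264/(122*(1 + (17 + 25 + 50)²) - 20515) = 52264/(122*(1 + 92²) - 20515) = 52264/(122*(1 + 8464) - 20515) = 52264/(122*8465 - 20515) = 52264/(1032730 - 20515) = 52264/1012215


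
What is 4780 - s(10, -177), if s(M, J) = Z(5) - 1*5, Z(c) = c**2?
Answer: 4760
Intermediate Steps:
s(M, J) = 20 (s(M, J) = 5**2 - 1*5 = 25 - 5 = 20)
4780 - s(10, -177) = 4780 - 1*20 = 4780 - 20 = 4760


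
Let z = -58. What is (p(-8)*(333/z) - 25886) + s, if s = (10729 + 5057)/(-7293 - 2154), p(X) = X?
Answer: -2359893536/91321 ≈ -25842.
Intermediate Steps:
s = -5262/3149 (s = 15786/(-9447) = 15786*(-1/9447) = -5262/3149 ≈ -1.6710)
(p(-8)*(333/z) - 25886) + s = (-2664/(-58) - 25886) - 5262/3149 = (-2664*(-1)/58 - 25886) - 5262/3149 = (-8*(-333/58) - 25886) - 5262/3149 = (1332/29 - 25886) - 5262/3149 = -749362/29 - 5262/3149 = -2359893536/91321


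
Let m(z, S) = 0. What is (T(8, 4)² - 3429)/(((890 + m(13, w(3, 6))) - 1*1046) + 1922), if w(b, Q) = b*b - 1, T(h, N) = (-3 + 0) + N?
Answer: -1714/883 ≈ -1.9411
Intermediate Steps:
T(h, N) = -3 + N
w(b, Q) = -1 + b² (w(b, Q) = b² - 1 = -1 + b²)
(T(8, 4)² - 3429)/(((890 + m(13, w(3, 6))) - 1*1046) + 1922) = ((-3 + 4)² - 3429)/(((890 + 0) - 1*1046) + 1922) = (1² - 3429)/((890 - 1046) + 1922) = (1 - 3429)/(-156 + 1922) = -3428/1766 = -3428*1/1766 = -1714/883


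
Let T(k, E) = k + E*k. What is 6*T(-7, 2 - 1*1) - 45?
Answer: -129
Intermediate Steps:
6*T(-7, 2 - 1*1) - 45 = 6*(-7*(1 + (2 - 1*1))) - 45 = 6*(-7*(1 + (2 - 1))) - 45 = 6*(-7*(1 + 1)) - 45 = 6*(-7*2) - 45 = 6*(-14) - 45 = -84 - 45 = -129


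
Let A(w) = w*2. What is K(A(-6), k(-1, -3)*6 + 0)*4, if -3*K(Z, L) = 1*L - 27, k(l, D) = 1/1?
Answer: 28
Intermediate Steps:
k(l, D) = 1
A(w) = 2*w
K(Z, L) = 9 - L/3 (K(Z, L) = -(1*L - 27)/3 = -(L - 27)/3 = -(-27 + L)/3 = 9 - L/3)
K(A(-6), k(-1, -3)*6 + 0)*4 = (9 - (1*6 + 0)/3)*4 = (9 - (6 + 0)/3)*4 = (9 - ⅓*6)*4 = (9 - 2)*4 = 7*4 = 28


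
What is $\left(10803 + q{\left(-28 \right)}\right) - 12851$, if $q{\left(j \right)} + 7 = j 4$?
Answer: $-2167$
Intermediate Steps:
$q{\left(j \right)} = -7 + 4 j$ ($q{\left(j \right)} = -7 + j 4 = -7 + 4 j$)
$\left(10803 + q{\left(-28 \right)}\right) - 12851 = \left(10803 + \left(-7 + 4 \left(-28\right)\right)\right) - 12851 = \left(10803 - 119\right) - 12851 = 10684 - 12851 = -2167$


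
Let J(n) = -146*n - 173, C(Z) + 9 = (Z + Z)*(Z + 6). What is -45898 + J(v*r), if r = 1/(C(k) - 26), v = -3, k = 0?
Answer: -1612923/35 ≈ -46084.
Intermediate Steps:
C(Z) = -9 + 2*Z*(6 + Z) (C(Z) = -9 + (Z + Z)*(Z + 6) = -9 + (2*Z)*(6 + Z) = -9 + 2*Z*(6 + Z))
r = -1/35 (r = 1/((-9 + 2*0² + 12*0) - 26) = 1/((-9 + 2*0 + 0) - 26) = 1/((-9 + 0 + 0) - 26) = 1/(-9 - 26) = 1/(-35) = -1/35 ≈ -0.028571)
J(n) = -173 - 146*n
-45898 + J(v*r) = -45898 + (-173 - (-438)*(-1)/35) = -45898 + (-173 - 146*3/35) = -45898 + (-173 - 438/35) = -45898 - 6493/35 = -1612923/35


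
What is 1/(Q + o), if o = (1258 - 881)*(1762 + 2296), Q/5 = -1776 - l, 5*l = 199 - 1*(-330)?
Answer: 1/1520457 ≈ 6.5770e-7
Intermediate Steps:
l = 529/5 (l = (199 - 1*(-330))/5 = (199 + 330)/5 = (1/5)*529 = 529/5 ≈ 105.80)
Q = -9409 (Q = 5*(-1776 - 1*529/5) = 5*(-1776 - 529/5) = 5*(-9409/5) = -9409)
o = 1529866 (o = 377*4058 = 1529866)
1/(Q + o) = 1/(-9409 + 1529866) = 1/1520457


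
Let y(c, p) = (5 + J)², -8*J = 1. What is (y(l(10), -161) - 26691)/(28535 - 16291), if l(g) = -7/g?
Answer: -1706703/783616 ≈ -2.1780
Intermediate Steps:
J = -⅛ (J = -⅛*1 = -⅛ ≈ -0.12500)
y(c, p) = 1521/64 (y(c, p) = (5 - ⅛)² = (39/8)² = 1521/64)
(y(l(10), -161) - 26691)/(28535 - 16291) = (1521/64 - 26691)/(28535 - 16291) = -1706703/64/12244 = -1706703/64*1/12244 = -1706703/783616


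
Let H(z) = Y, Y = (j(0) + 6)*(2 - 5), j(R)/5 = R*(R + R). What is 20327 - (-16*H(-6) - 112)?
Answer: 20151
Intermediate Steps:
j(R) = 10*R² (j(R) = 5*(R*(R + R)) = 5*(R*(2*R)) = 5*(2*R²) = 10*R²)
Y = -18 (Y = (10*0² + 6)*(2 - 5) = (10*0 + 6)*(-3) = (0 + 6)*(-3) = 6*(-3) = -18)
H(z) = -18
20327 - (-16*H(-6) - 112) = 20327 - (-16*(-18) - 112) = 20327 - (288 - 112) = 20327 - 1*176 = 20327 - 176 = 20151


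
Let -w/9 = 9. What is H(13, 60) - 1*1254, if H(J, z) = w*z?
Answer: -6114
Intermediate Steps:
w = -81 (w = -9*9 = -81)
H(J, z) = -81*z
H(13, 60) - 1*1254 = -81*60 - 1*1254 = -4860 - 1254 = -6114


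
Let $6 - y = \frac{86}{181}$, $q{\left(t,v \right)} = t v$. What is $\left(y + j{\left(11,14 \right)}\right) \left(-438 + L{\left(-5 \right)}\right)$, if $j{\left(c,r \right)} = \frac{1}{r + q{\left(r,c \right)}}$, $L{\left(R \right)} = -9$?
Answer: $- \frac{25058969}{10136} \approx -2472.3$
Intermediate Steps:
$y = \frac{1000}{181}$ ($y = 6 - \frac{86}{181} = \frac{1000}{181} \approx 5.5249$)
$j{\left(c,r \right)} = \frac{1}{r + c r}$ ($j{\left(c,r \right)} = \frac{1}{r + r c} = \frac{1}{r + c r}$)
$\left(y + j{\left(11,14 \right)}\right) \left(-438 + L{\left(-5 \right)}\right) = \left(\frac{1000}{181} + \frac{1}{14 \left(1 + 11\right)}\right) \left(-438 - 9\right) = \left(\frac{1000}{181} + \frac{1}{14 \cdot 12}\right) \left(-447\right) = \left(\frac{1000}{181} + \frac{1}{14} \cdot \frac{1}{12}\right) \left(-447\right) = \left(\frac{1000}{181} + \frac{1}{168}\right) \left(-447\right) = \frac{168181}{30408} \left(-447\right) = - \frac{25058969}{10136}$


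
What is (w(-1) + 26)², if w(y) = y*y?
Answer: 729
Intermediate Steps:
w(y) = y²
(w(-1) + 26)² = ((-1)² + 26)² = (1 + 26)² = 27² = 729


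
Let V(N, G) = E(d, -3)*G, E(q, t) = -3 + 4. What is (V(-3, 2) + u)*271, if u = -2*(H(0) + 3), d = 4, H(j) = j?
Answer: -1084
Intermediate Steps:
E(q, t) = 1
V(N, G) = G (V(N, G) = 1*G = G)
u = -6 (u = -2*(0 + 3) = -2*3 = -6)
(V(-3, 2) + u)*271 = (2 - 6)*271 = -4*271 = -1084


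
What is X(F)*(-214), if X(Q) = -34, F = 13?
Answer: 7276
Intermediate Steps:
X(F)*(-214) = -34*(-214) = 7276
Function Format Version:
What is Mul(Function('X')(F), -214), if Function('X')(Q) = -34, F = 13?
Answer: 7276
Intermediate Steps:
Mul(Function('X')(F), -214) = Mul(-34, -214) = 7276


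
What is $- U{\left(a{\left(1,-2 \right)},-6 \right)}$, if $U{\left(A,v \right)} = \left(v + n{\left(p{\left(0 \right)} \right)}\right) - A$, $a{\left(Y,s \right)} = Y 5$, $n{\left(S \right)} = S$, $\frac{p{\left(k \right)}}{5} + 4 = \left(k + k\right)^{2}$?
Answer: $31$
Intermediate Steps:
$p{\left(k \right)} = -20 + 20 k^{2}$ ($p{\left(k \right)} = -20 + 5 \left(k + k\right)^{2} = -20 + 5 \left(2 k\right)^{2} = -20 + 5 \cdot 4 k^{2} = -20 + 20 k^{2}$)
$a{\left(Y,s \right)} = 5 Y$
$U{\left(A,v \right)} = -20 + v - A$ ($U{\left(A,v \right)} = \left(v - \left(20 - 20 \cdot 0^{2}\right)\right) - A = \left(v + \left(-20 + 20 \cdot 0\right)\right) - A = \left(v + \left(-20 + 0\right)\right) - A = \left(v - 20\right) - A = \left(-20 + v\right) - A = -20 + v - A$)
$- U{\left(a{\left(1,-2 \right)},-6 \right)} = - (-20 - 6 - 5 \cdot 1) = - (-20 - 6 - 5) = \left(-1\right) \left(-31\right) = 31$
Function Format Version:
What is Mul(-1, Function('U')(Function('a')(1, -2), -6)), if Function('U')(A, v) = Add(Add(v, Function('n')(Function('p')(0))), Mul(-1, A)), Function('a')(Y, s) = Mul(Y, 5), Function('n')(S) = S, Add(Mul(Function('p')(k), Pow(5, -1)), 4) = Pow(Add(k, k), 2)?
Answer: 31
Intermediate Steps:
Function('p')(k) = Add(-20, Mul(20, Pow(k, 2))) (Function('p')(k) = Add(-20, Mul(5, Pow(Add(k, k), 2))) = Add(-20, Mul(5, Pow(Mul(2, k), 2))) = Add(-20, Mul(5, Mul(4, Pow(k, 2)))) = Add(-20, Mul(20, Pow(k, 2))))
Function('a')(Y, s) = Mul(5, Y)
Function('U')(A, v) = Add(-20, v, Mul(-1, A)) (Function('U')(A, v) = Add(Add(v, Add(-20, Mul(20, Pow(0, 2)))), Mul(-1, A)) = Add(Add(v, Add(-20, Mul(20, 0))), Mul(-1, A)) = Add(Add(v, Add(-20, 0)), Mul(-1, A)) = Add(Add(v, -20), Mul(-1, A)) = Add(Add(-20, v), Mul(-1, A)) = Add(-20, v, Mul(-1, A)))
Mul(-1, Function('U')(Function('a')(1, -2), -6)) = Mul(-1, Add(-20, -6, Mul(-1, Mul(5, 1)))) = Mul(-1, Add(-20, -6, Mul(-1, 5))) = Mul(-1, Add(-20, -6, -5)) = Mul(-1, -31) = 31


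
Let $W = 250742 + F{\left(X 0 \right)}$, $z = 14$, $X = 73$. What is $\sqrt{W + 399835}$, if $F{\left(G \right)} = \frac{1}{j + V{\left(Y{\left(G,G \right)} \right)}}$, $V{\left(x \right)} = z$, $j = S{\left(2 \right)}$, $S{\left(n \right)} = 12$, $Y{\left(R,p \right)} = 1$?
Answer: $\frac{\sqrt{439790078}}{26} \approx 806.58$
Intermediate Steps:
$j = 12$
$V{\left(x \right)} = 14$
$F{\left(G \right)} = \frac{1}{26}$ ($F{\left(G \right)} = \frac{1}{12 + 14} = \frac{1}{26}$)
$W = \frac{6519293}{26}$ ($W = 250742 + \frac{1}{26} = \frac{6519293}{26} \approx 2.5074 \cdot 10^{5}$)
$\sqrt{W + 399835} = \sqrt{\frac{6519293}{26} + 399835} = \sqrt{\frac{16915003}{26}} = \frac{\sqrt{439790078}}{26}$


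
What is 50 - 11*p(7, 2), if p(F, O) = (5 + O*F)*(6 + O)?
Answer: -1622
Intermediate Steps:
p(F, O) = (5 + F*O)*(6 + O)
50 - 11*p(7, 2) = 50 - 11*(30 + 5*2 + 7*2**2 + 6*7*2) = 50 - 11*(30 + 10 + 7*4 + 84) = 50 - 11*(30 + 10 + 28 + 84) = 50 - 11*152 = 50 - 1672 = -1622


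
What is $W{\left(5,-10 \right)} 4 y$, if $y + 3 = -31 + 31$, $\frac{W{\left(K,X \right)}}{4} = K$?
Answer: $-240$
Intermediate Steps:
$W{\left(K,X \right)} = 4 K$
$y = -3$ ($y = -3 + \left(-31 + 31\right) = -3 + 0 = -3$)
$W{\left(5,-10 \right)} 4 y = 4 \cdot 5 \cdot 4 \left(-3\right) = 20 \cdot 4 \left(-3\right) = 80 \left(-3\right) = -240$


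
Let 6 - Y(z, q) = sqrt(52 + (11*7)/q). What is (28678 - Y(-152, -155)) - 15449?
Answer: 13223 + 3*sqrt(137485)/155 ≈ 13230.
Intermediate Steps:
Y(z, q) = 6 - sqrt(52 + 77/q) (Y(z, q) = 6 - sqrt(52 + (11*7)/q) = 6 - sqrt(52 + 77/q))
(28678 - Y(-152, -155)) - 15449 = (28678 - (6 - sqrt(52 + 77/(-155)))) - 15449 = (28678 - (6 - sqrt(52 + 77*(-1/155)))) - 15449 = (28678 - (6 - sqrt(52 - 77/155))) - 15449 = (28678 - (6 - sqrt(7983/155))) - 15449 = (28678 - (6 - 3*sqrt(137485)/155)) - 15449 = (28678 + (-6 + 3*sqrt(137485)/155)) - 15449 = (28672 + 3*sqrt(137485)/155) - 15449 = 13223 + 3*sqrt(137485)/155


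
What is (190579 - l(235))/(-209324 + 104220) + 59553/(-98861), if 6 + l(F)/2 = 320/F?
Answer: -1179747287853/488362267568 ≈ -2.4157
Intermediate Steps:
l(F) = -12 + 640/F (l(F) = -12 + 2*(320/F) = -12 + 640/F)
(190579 - l(235))/(-209324 + 104220) + 59553/(-98861) = (190579 - (-12 + 640/235))/(-209324 + 104220) + 59553/(-98861) = (190579 - (-12 + 640*(1/235)))/(-105104) + 59553*(-1/98861) = (190579 - (-12 + 128/47))*(-1/105104) - 59553/98861 = (190579 - 1*(-436/47))*(-1/105104) - 59553/98861 = (190579 + 436/47)*(-1/105104) - 59553/98861 = (8957649/47)*(-1/105104) - 59553/98861 = -8957649/4939888 - 59553/98861 = -1179747287853/488362267568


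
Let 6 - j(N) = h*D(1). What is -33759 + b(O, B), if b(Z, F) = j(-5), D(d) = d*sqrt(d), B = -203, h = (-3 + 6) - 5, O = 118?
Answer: -33751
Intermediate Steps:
h = -2 (h = 3 - 5 = -2)
D(d) = d**(3/2)
j(N) = 8 (j(N) = 6 - (-2)*1**(3/2) = 6 - (-2) = 6 - 1*(-2) = 6 + 2 = 8)
b(Z, F) = 8
-33759 + b(O, B) = -33759 + 8 = -33751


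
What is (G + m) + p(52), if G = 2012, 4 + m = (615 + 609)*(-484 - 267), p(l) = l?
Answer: -917164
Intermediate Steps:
m = -919228 (m = -4 + (615 + 609)*(-484 - 267) = -4 + 1224*(-751) = -4 - 919224 = -919228)
(G + m) + p(52) = (2012 - 919228) + 52 = -917216 + 52 = -917164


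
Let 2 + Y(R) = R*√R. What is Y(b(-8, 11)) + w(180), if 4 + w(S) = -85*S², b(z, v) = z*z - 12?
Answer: -2754006 + 104*√13 ≈ -2.7536e+6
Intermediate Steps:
b(z, v) = -12 + z² (b(z, v) = z² - 12 = -12 + z²)
Y(R) = -2 + R^(3/2) (Y(R) = -2 + R*√R = -2 + R^(3/2))
w(S) = -4 - 85*S²
Y(b(-8, 11)) + w(180) = (-2 + (-12 + (-8)²)^(3/2)) + (-4 - 85*180²) = (-2 + (-12 + 64)^(3/2)) + (-4 - 85*32400) = (-2 + 52^(3/2)) + (-4 - 2754000) = (-2 + 104*√13) - 2754004 = -2754006 + 104*√13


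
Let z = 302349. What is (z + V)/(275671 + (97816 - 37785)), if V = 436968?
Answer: 739317/335702 ≈ 2.2023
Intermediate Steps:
(z + V)/(275671 + (97816 - 37785)) = (302349 + 436968)/(275671 + (97816 - 37785)) = 739317/(275671 + 60031) = 739317/335702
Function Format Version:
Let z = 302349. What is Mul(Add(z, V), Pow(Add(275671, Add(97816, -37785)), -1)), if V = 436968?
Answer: Rational(739317, 335702) ≈ 2.2023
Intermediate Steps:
Mul(Add(z, V), Pow(Add(275671, Add(97816, -37785)), -1)) = Mul(Add(302349, 436968), Pow(Add(275671, Add(97816, -37785)), -1)) = Mul(739317, Pow(Add(275671, 60031), -1)) = Mul(739317, Pow(335702, -1)) = Mul(739317, Rational(1, 335702)) = Rational(739317, 335702)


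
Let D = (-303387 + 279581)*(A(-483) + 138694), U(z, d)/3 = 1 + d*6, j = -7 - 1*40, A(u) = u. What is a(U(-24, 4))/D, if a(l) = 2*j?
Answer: 47/1645125533 ≈ 2.8569e-8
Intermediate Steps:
j = -47 (j = -7 - 40 = -47)
U(z, d) = 3 + 18*d (U(z, d) = 3*(1 + d*6) = 3*(1 + 6*d) = 3 + 18*d)
a(l) = -94 (a(l) = 2*(-47) = -94)
D = -3290251066 (D = (-303387 + 279581)*(-483 + 138694) = -23806*138211 = -3290251066)
a(U(-24, 4))/D = -94/(-3290251066) = -94*(-1/3290251066) = 47/1645125533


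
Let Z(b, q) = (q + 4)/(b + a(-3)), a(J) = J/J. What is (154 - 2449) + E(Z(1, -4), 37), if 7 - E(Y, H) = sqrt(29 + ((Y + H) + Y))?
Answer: -2288 - sqrt(66) ≈ -2296.1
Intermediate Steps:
a(J) = 1
Z(b, q) = (4 + q)/(1 + b) (Z(b, q) = (q + 4)/(b + 1) = (4 + q)/(1 + b))
E(Y, H) = 7 - sqrt(29 + H + 2*Y) (E(Y, H) = 7 - sqrt(29 + ((Y + H) + Y)) = 7 - sqrt(29 + ((H + Y) + Y)) = 7 - sqrt(29 + (H + 2*Y)) = 7 - sqrt(29 + H + 2*Y))
(154 - 2449) + E(Z(1, -4), 37) = (154 - 2449) + (7 - sqrt(29 + 37 + 2*((4 - 4)/(1 + 1)))) = -2295 + (7 - sqrt(29 + 37 + 2*(0/2))) = -2295 + (7 - sqrt(29 + 37 + 2*((1/2)*0))) = -2295 + (7 - sqrt(29 + 37 + 2*0)) = -2295 + (7 - sqrt(29 + 37 + 0)) = -2295 + (7 - sqrt(66)) = -2288 - sqrt(66)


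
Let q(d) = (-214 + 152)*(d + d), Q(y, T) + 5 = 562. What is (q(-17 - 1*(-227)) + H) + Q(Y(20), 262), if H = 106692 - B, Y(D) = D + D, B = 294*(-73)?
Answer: 102671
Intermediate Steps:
B = -21462
Y(D) = 2*D
Q(y, T) = 557 (Q(y, T) = -5 + 562 = 557)
q(d) = -124*d
H = 128154 (H = 106692 - 1*(-21462) = 106692 + 21462 = 128154)
(q(-17 - 1*(-227)) + H) + Q(Y(20), 262) = (-124*(-17 - 1*(-227)) + 128154) + 557 = (-124*(-17 + 227) + 128154) + 557 = (-124*210 + 128154) + 557 = (-26040 + 128154) + 557 = 102114 + 557 = 102671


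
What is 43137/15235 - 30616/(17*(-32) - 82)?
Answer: 246719261/4768555 ≈ 51.739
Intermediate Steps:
43137/15235 - 30616/(17*(-32) - 82) = 43137*(1/15235) - 30616/(-544 - 82) = 43137/15235 - 30616/(-626) = 43137/15235 - 30616*(-1/626) = 43137/15235 + 15308/313 = 246719261/4768555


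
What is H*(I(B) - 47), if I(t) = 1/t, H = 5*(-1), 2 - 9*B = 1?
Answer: 190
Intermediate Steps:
B = ⅑ (B = 2/9 - ⅑*1 = 2/9 - ⅑ = ⅑ ≈ 0.11111)
H = -5
I(t) = 1/t
H*(I(B) - 47) = -5*(1/(⅑) - 47) = -5*(9 - 47) = -5*(-38) = 190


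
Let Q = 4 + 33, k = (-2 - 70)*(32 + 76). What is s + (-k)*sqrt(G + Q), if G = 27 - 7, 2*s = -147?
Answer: -147/2 + 7776*sqrt(57) ≈ 58634.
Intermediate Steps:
s = -147/2 (s = (1/2)*(-147) = -147/2 ≈ -73.500)
k = -7776 (k = -72*108 = -7776)
Q = 37
G = 20
s + (-k)*sqrt(G + Q) = -147/2 + (-1*(-7776))*sqrt(20 + 37) = -147/2 + 7776*sqrt(57)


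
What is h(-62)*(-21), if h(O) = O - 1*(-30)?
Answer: 672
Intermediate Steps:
h(O) = 30 + O (h(O) = O + 30 = 30 + O)
h(-62)*(-21) = (30 - 62)*(-21) = -32*(-21) = 672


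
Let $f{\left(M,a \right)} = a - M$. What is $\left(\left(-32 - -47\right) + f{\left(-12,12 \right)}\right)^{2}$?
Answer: $1521$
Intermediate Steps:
$\left(\left(-32 - -47\right) + f{\left(-12,12 \right)}\right)^{2} = \left(\left(-32 - -47\right) + \left(12 - -12\right)\right)^{2} = \left(\left(-32 + 47\right) + \left(12 + 12\right)\right)^{2} = \left(15 + 24\right)^{2} = 39^{2} = 1521$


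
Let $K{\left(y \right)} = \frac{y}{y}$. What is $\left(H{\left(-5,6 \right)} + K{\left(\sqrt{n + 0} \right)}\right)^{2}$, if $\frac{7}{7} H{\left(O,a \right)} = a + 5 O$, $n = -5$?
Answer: $324$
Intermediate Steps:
$H{\left(O,a \right)} = a + 5 O$
$K{\left(y \right)} = 1$
$\left(H{\left(-5,6 \right)} + K{\left(\sqrt{n + 0} \right)}\right)^{2} = \left(\left(6 + 5 \left(-5\right)\right) + 1\right)^{2} = \left(\left(6 - 25\right) + 1\right)^{2} = \left(-19 + 1\right)^{2} = \left(-18\right)^{2} = 324$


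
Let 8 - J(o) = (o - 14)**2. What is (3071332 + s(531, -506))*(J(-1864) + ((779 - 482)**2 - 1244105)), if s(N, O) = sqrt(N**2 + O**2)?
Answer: -14382347492304 - 4682772*sqrt(537997) ≈ -1.4386e+13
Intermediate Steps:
J(o) = 8 - (-14 + o)**2 (J(o) = 8 - (o - 14)**2 = 8 - (-14 + o)**2)
(3071332 + s(531, -506))*(J(-1864) + ((779 - 482)**2 - 1244105)) = (3071332 + sqrt(531**2 + (-506)**2))*((8 - (-14 - 1864)**2) + ((779 - 482)**2 - 1244105)) = (3071332 + sqrt(281961 + 256036))*((8 - 1*(-1878)**2) + (297**2 - 1244105)) = (3071332 + sqrt(537997))*((8 - 1*3526884) + (88209 - 1244105)) = (3071332 + sqrt(537997))*((8 - 3526884) - 1155896) = (3071332 + sqrt(537997))*(-3526876 - 1155896) = (3071332 + sqrt(537997))*(-4682772) = -14382347492304 - 4682772*sqrt(537997)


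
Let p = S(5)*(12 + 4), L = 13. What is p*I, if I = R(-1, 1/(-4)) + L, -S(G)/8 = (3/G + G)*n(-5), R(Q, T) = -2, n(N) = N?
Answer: 39424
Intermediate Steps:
S(G) = 40*G + 120/G (S(G) = -8*(3/G + G)*(-5) = -8*(G + 3/G)*(-5) = -8*(-15/G - 5*G) = 40*G + 120/G)
p = 3584 (p = (40*5 + 120/5)*(12 + 4) = (200 + 120*(⅕))*16 = (200 + 24)*16 = 224*16 = 3584)
I = 11 (I = -2 + 13 = 11)
p*I = 3584*11 = 39424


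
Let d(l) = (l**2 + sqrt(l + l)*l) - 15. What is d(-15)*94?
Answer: 19740 - 1410*I*sqrt(30) ≈ 19740.0 - 7722.9*I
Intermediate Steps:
d(l) = -15 + l**2 + sqrt(2)*l**(3/2) (d(l) = (l**2 + sqrt(2*l)*l) - 15 = (l**2 + (sqrt(2)*sqrt(l))*l) - 15 = (l**2 + sqrt(2)*l**(3/2)) - 15 = -15 + l**2 + sqrt(2)*l**(3/2))
d(-15)*94 = (-15 + (-15)**2 + sqrt(2)*(-15)**(3/2))*94 = (-15 + 225 + sqrt(2)*(-15*I*sqrt(15)))*94 = (-15 + 225 - 15*I*sqrt(30))*94 = (210 - 15*I*sqrt(30))*94 = 19740 - 1410*I*sqrt(30)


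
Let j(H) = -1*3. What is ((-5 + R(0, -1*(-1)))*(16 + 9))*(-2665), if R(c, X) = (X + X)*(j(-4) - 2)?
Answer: 999375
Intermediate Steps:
j(H) = -3
R(c, X) = -10*X (R(c, X) = (X + X)*(-3 - 2) = (2*X)*(-5) = -10*X)
((-5 + R(0, -1*(-1)))*(16 + 9))*(-2665) = ((-5 - (-10)*(-1))*(16 + 9))*(-2665) = ((-5 - 10*1)*25)*(-2665) = ((-5 - 10)*25)*(-2665) = -15*25*(-2665) = -375*(-2665) = 999375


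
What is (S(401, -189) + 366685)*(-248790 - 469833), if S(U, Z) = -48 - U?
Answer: -263185613028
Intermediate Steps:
(S(401, -189) + 366685)*(-248790 - 469833) = ((-48 - 1*401) + 366685)*(-248790 - 469833) = ((-48 - 401) + 366685)*(-718623) = (-449 + 366685)*(-718623) = 366236*(-718623) = -263185613028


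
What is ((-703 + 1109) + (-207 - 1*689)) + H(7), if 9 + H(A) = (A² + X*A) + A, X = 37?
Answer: -184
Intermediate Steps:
H(A) = -9 + A² + 38*A (H(A) = -9 + ((A² + 37*A) + A) = -9 + (A² + 38*A) = -9 + A² + 38*A)
((-703 + 1109) + (-207 - 1*689)) + H(7) = ((-703 + 1109) + (-207 - 1*689)) + (-9 + 7² + 38*7) = (406 + (-207 - 689)) + (-9 + 49 + 266) = (406 - 896) + 306 = -490 + 306 = -184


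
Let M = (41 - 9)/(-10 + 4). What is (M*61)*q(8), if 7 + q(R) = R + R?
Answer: -2928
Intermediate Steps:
M = -16/3 (M = 32/(-6) = 32*(-⅙) = -16/3 ≈ -5.3333)
q(R) = -7 + 2*R (q(R) = -7 + (R + R) = -7 + 2*R)
(M*61)*q(8) = (-16/3*61)*(-7 + 2*8) = -976*(-7 + 16)/3 = -976/3*9 = -2928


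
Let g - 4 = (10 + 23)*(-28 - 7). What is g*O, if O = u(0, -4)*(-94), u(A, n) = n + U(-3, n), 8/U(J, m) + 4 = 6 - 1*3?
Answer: -1298328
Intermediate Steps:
U(J, m) = -8 (U(J, m) = 8/(-4 + (6 - 1*3)) = 8/(-4 + (6 - 3)) = 8/(-4 + 3) = 8/(-1) = 8*(-1) = -8)
u(A, n) = -8 + n (u(A, n) = n - 8 = -8 + n)
g = -1151 (g = 4 + (10 + 23)*(-28 - 7) = 4 + 33*(-35) = 4 - 1155 = -1151)
O = 1128 (O = (-8 - 4)*(-94) = -12*(-94) = 1128)
g*O = -1151*1128 = -1298328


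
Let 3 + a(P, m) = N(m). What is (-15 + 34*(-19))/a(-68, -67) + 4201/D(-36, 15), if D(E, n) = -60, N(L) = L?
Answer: -25441/420 ≈ -60.574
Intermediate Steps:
a(P, m) = -3 + m
(-15 + 34*(-19))/a(-68, -67) + 4201/D(-36, 15) = (-15 + 34*(-19))/(-3 - 67) + 4201/(-60) = (-15 - 646)/(-70) + 4201*(-1/60) = -661*(-1/70) - 4201/60 = 661/70 - 4201/60 = -25441/420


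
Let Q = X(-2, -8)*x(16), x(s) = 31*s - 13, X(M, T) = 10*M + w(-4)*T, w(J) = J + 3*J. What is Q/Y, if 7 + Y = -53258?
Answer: -17388/17755 ≈ -0.97933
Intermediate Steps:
Y = -53265 (Y = -7 - 53258 = -53265)
w(J) = 4*J
X(M, T) = -16*T + 10*M (X(M, T) = 10*M + (4*(-4))*T = 10*M - 16*T = -16*T + 10*M)
x(s) = -13 + 31*s
Q = 52164 (Q = (-16*(-8) + 10*(-2))*(-13 + 31*16) = (128 - 20)*(-13 + 496) = 108*483 = 52164)
Q/Y = 52164/(-53265) = 52164*(-1/53265) = -17388/17755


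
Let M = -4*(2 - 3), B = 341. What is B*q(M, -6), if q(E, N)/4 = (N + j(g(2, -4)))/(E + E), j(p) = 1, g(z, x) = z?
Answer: -1705/2 ≈ -852.50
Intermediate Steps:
M = 4 (M = -4*(-1) = 4)
q(E, N) = 2*(1 + N)/E (q(E, N) = 4*((N + 1)/(E + E)) = 4*((1 + N)/((2*E))) = 4*((1 + N)*(1/(2*E))) = 4*((1 + N)/(2*E)) = 2*(1 + N)/E)
B*q(M, -6) = 341*(2*(1 - 6)/4) = 341*(2*(¼)*(-5)) = 341*(-5/2) = -1705/2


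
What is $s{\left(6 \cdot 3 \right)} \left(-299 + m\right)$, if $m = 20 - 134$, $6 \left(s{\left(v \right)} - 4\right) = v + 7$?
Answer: $- \frac{20237}{6} \approx -3372.8$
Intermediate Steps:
$s{\left(v \right)} = \frac{31}{6} + \frac{v}{6}$ ($s{\left(v \right)} = 4 + \frac{v + 7}{6} = 4 + \frac{7 + v}{6} = 4 + \left(\frac{7}{6} + \frac{v}{6}\right) = \frac{31}{6} + \frac{v}{6}$)
$m = -114$
$s{\left(6 \cdot 3 \right)} \left(-299 + m\right) = \left(\frac{31}{6} + \frac{6 \cdot 3}{6}\right) \left(-299 - 114\right) = \left(\frac{31}{6} + \frac{1}{6} \cdot 18\right) \left(-413\right) = \left(\frac{31}{6} + 3\right) \left(-413\right) = \frac{49}{6} \left(-413\right) = - \frac{20237}{6}$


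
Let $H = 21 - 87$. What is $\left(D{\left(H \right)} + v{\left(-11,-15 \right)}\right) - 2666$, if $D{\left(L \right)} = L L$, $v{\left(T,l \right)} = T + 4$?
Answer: $1683$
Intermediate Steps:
$v{\left(T,l \right)} = 4 + T$
$H = -66$ ($H = 21 - 87 = -66$)
$D{\left(L \right)} = L^{2}$
$\left(D{\left(H \right)} + v{\left(-11,-15 \right)}\right) - 2666 = \left(\left(-66\right)^{2} + \left(4 - 11\right)\right) - 2666 = \left(4356 - 7\right) - 2666 = 4349 - 2666 = 1683$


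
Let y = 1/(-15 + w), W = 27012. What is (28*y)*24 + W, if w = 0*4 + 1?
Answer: 26964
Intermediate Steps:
w = 1 (w = 0 + 1 = 1)
y = -1/14 (y = 1/(-15 + 1) = 1/(-14) = -1/14 ≈ -0.071429)
(28*y)*24 + W = (28*(-1/14))*24 + 27012 = -2*24 + 27012 = -48 + 27012 = 26964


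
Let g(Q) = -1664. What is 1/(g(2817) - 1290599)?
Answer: -1/1292263 ≈ -7.7384e-7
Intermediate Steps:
1/(g(2817) - 1290599) = 1/(-1664 - 1290599) = 1/(-1292263) = -1/1292263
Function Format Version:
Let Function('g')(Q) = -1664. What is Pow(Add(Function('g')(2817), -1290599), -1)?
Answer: Rational(-1, 1292263) ≈ -7.7384e-7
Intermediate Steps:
Pow(Add(Function('g')(2817), -1290599), -1) = Pow(Add(-1664, -1290599), -1) = Pow(-1292263, -1) = Rational(-1, 1292263)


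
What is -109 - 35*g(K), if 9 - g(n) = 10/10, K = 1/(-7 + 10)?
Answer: -389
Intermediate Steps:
K = 1/3 ≈ 0.33333
g(n) = 8 (g(n) = 9 - 10/10 = 9 - 1*1 = 9 - 1 = 8)
-109 - 35*g(K) = -109 - 35*8 = -109 - 280 = -389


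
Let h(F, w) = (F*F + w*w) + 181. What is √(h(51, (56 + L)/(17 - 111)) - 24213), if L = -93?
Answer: I*√189362947/94 ≈ 146.39*I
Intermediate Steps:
h(F, w) = 181 + F² + w² (h(F, w) = (F² + w²) + 181 = 181 + F² + w²)
√(h(51, (56 + L)/(17 - 111)) - 24213) = √((181 + 51² + ((56 - 93)/(17 - 111))²) - 24213) = √((181 + 2601 + (-37/(-94))²) - 24213) = √((181 + 2601 + (-37*(-1/94))²) - 24213) = √((181 + 2601 + (37/94)²) - 24213) = √((181 + 2601 + 1369/8836) - 24213) = √(24583121/8836 - 24213) = √(-189362947/8836) = I*√189362947/94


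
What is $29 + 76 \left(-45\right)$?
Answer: $-3391$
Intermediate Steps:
$29 + 76 \left(-45\right) = 29 - 3420 = -3391$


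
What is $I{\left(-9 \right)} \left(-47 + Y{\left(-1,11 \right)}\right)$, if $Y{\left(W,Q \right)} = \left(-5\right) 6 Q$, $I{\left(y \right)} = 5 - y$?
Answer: $-5278$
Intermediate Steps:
$Y{\left(W,Q \right)} = - 30 Q$
$I{\left(-9 \right)} \left(-47 + Y{\left(-1,11 \right)}\right) = \left(5 - -9\right) \left(-47 - 330\right) = \left(5 + 9\right) \left(-47 - 330\right) = 14 \left(-377\right) = -5278$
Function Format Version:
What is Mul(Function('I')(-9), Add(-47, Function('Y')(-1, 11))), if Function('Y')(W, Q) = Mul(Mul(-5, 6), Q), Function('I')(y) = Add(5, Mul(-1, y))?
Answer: -5278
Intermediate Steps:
Function('Y')(W, Q) = Mul(-30, Q)
Mul(Function('I')(-9), Add(-47, Function('Y')(-1, 11))) = Mul(Add(5, Mul(-1, -9)), Add(-47, Mul(-30, 11))) = Mul(Add(5, 9), Add(-47, -330)) = Mul(14, -377) = -5278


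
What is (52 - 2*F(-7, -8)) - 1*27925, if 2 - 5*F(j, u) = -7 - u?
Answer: -139367/5 ≈ -27873.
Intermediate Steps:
F(j, u) = 9/5 + u/5 (F(j, u) = ⅖ - (-7 - u)/5 = ⅖ + (7/5 + u/5) = 9/5 + u/5)
(52 - 2*F(-7, -8)) - 1*27925 = (52 - 2*(9/5 + (⅕)*(-8))) - 1*27925 = (52 - 2*(9/5 - 8/5)) - 27925 = (52 - 2*⅕) - 27925 = (52 - ⅖) - 27925 = 258/5 - 27925 = -139367/5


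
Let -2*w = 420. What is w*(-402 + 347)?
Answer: 11550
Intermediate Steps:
w = -210 (w = -½*420 = -210)
w*(-402 + 347) = -210*(-402 + 347) = -210*(-55) = 11550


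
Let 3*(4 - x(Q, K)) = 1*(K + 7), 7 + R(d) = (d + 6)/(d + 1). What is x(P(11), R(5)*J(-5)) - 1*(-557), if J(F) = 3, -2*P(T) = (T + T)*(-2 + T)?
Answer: 3383/6 ≈ 563.83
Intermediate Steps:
P(T) = -T*(-2 + T) (P(T) = -(T + T)*(-2 + T)/2 = -2*T*(-2 + T)/2 = -T*(-2 + T))
R(d) = -7 + (6 + d)/(1 + d) (R(d) = -7 + (d + 6)/(d + 1) = -7 + (6 + d)/(1 + d))
x(Q, K) = 5/3 - K/3 (x(Q, K) = 4 - (K + 7)/3 = 4 - (7 + K)/3 = 4 + (-7/3 - K/3) = 5/3 - K/3)
x(P(11), R(5)*J(-5)) - 1*(-557) = (5/3 - (-1 - 6*5)/(1 + 5)*3/3) - 1*(-557) = (5/3 - (-1 - 30)/6*3/3) + 557 = (5/3 - (⅙)*(-31)*3/3) + 557 = (5/3 - (-31)*3/18) + 557 = (5/3 - ⅓*(-31/2)) + 557 = (5/3 + 31/6) + 557 = 41/6 + 557 = 3383/6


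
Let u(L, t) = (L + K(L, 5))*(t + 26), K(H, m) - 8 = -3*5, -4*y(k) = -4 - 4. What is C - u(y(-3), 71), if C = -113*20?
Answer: -1775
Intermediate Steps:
y(k) = 2 (y(k) = -(-4 - 4)/4 = -¼*(-8) = 2)
C = -2260
K(H, m) = -7 (K(H, m) = 8 - 3*5 = 8 - 15 = -7)
u(L, t) = (-7 + L)*(26 + t) (u(L, t) = (L - 7)*(t + 26) = (-7 + L)*(26 + t))
C - u(y(-3), 71) = -2260 - (-182 - 7*71 + 26*2 + 2*71) = -2260 - (-182 - 497 + 52 + 142) = -2260 - 1*(-485) = -2260 + 485 = -1775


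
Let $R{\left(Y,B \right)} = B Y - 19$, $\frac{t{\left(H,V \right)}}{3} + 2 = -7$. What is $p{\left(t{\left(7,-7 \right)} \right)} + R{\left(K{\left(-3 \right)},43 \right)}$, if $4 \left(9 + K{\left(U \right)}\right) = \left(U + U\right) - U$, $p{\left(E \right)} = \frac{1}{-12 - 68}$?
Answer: $- \frac{35061}{80} \approx -438.26$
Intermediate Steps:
$t{\left(H,V \right)} = -27$ ($t{\left(H,V \right)} = -6 + 3 \left(-7\right) = -6 - 21 = -27$)
$p{\left(E \right)} = - \frac{1}{80}$ ($p{\left(E \right)} = \frac{1}{-80} = - \frac{1}{80}$)
$K{\left(U \right)} = -9 + \frac{U}{4}$ ($K{\left(U \right)} = -9 + \frac{\left(U + U\right) - U}{4} = -9 + \frac{2 U - U}{4} = -9 + \frac{U}{4}$)
$R{\left(Y,B \right)} = -19 + B Y$
$p{\left(t{\left(7,-7 \right)} \right)} + R{\left(K{\left(-3 \right)},43 \right)} = - \frac{1}{80} + \left(-19 + 43 \left(-9 + \frac{1}{4} \left(-3\right)\right)\right) = - \frac{1}{80} + \left(-19 + 43 \left(-9 - \frac{3}{4}\right)\right) = - \frac{1}{80} + \left(-19 + 43 \left(- \frac{39}{4}\right)\right) = - \frac{1}{80} - \frac{1753}{4} = - \frac{35061}{80}$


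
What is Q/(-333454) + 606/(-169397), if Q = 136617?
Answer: -23344583073/56486107238 ≈ -0.41328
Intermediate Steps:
Q/(-333454) + 606/(-169397) = 136617/(-333454) + 606/(-169397) = 136617*(-1/333454) + 606*(-1/169397) = -136617/333454 - 606/169397 = -23344583073/56486107238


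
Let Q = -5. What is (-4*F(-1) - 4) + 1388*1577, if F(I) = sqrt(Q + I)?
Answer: 2188872 - 4*I*sqrt(6) ≈ 2.1889e+6 - 9.798*I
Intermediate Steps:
F(I) = sqrt(-5 + I)
(-4*F(-1) - 4) + 1388*1577 = (-4*sqrt(-5 - 1) - 4) + 1388*1577 = (-4*I*sqrt(6) - 4) + 2188876 = (-4 - 4*I*sqrt(6)) + 2188876 = 2188872 - 4*I*sqrt(6)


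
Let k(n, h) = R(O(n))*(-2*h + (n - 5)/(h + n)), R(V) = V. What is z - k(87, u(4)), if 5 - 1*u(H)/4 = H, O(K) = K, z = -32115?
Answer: -2866263/91 ≈ -31497.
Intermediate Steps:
u(H) = 20 - 4*H
k(n, h) = n*(-2*h + (-5 + n)/(h + n)) (k(n, h) = n*(-2*h + (n - 5)/(h + n)) = n*(-2*h + (-5 + n)/(h + n)))
z - k(87, u(4)) = -32115 - 87*(-5 + 87 - 2*(20 - 4*4)² - 2*(20 - 4*4)*87)/((20 - 4*4) + 87) = -32115 - 87*(-5 + 87 - 2*(20 - 16)² - 2*(20 - 16)*87)/((20 - 16) + 87) = -32115 - 87*(-5 + 87 - 2*4² - 2*4*87)/(4 + 87) = -32115 - 87*(-5 + 87 - 2*16 - 696)/91 = -32115 - 87*(-5 + 87 - 32 - 696)/91 = -32115 - 87*(-646)/91 = -32115 - 1*(-56202/91) = -32115 + 56202/91 = -2866263/91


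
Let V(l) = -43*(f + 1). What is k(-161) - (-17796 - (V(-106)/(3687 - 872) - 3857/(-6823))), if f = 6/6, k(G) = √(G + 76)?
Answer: 341813504697/19206745 + I*√85 ≈ 17797.0 + 9.2195*I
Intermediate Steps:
k(G) = √(76 + G)
f = 1 (f = 6*(⅙) = 1)
V(l) = -86 (V(l) = -43*(1 + 1) = -43*2 = -86)
k(-161) - (-17796 - (V(-106)/(3687 - 872) - 3857/(-6823))) = √(76 - 161) - (-17796 - (-86/(3687 - 872) - 3857/(-6823))) = √(-85) - (-17796 - (-86/2815 - 3857*(-1/6823))) = I*√85 - (-17796 - (-86*1/2815 + 3857/6823)) = I*√85 - (-17796 - (-86/2815 + 3857/6823)) = I*√85 - (-17796 - 1*10270677/19206745) = I*√85 - (-17796 - 10270677/19206745) = I*√85 - 1*(-341813504697/19206745) = I*√85 + 341813504697/19206745 = 341813504697/19206745 + I*√85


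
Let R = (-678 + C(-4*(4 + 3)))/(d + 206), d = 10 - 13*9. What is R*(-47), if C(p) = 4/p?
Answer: 223109/693 ≈ 321.95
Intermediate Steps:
d = -107 (d = 10 - 117 = -107)
R = -4747/693 (R = (-678 + 4/((-4*(4 + 3))))/(-107 + 206) = (-678 + 4/((-4*7)))/99 = (-678 + 4/(-28))*(1/99) = (-678 + 4*(-1/28))*(1/99) = (-678 - ⅐)*(1/99) = -4747/7*1/99 = -4747/693 ≈ -6.8499)
R*(-47) = -4747/693*(-47) = 223109/693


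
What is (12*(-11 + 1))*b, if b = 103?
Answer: -12360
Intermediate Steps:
(12*(-11 + 1))*b = (12*(-11 + 1))*103 = (12*(-10))*103 = -120*103 = -12360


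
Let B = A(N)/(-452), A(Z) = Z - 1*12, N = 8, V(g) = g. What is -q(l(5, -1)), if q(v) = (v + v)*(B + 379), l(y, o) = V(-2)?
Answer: 171312/113 ≈ 1516.0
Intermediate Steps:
l(y, o) = -2
A(Z) = -12 + Z (A(Z) = Z - 12 = -12 + Z)
B = 1/113 (B = (-12 + 8)/(-452) = -4*(-1/452) = 1/113 ≈ 0.0088496)
q(v) = 85656*v/113 (q(v) = (v + v)*(1/113 + 379) = (2*v)*(42828/113) = 85656*v/113)
-q(l(5, -1)) = -85656*(-2)/113 = -1*(-171312/113) = 171312/113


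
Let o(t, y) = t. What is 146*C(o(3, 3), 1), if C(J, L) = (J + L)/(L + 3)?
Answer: 146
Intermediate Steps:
C(J, L) = (J + L)/(3 + L)
146*C(o(3, 3), 1) = 146*((3 + 1)/(3 + 1)) = 146*(4/4) = 146*((¼)*4) = 146*1 = 146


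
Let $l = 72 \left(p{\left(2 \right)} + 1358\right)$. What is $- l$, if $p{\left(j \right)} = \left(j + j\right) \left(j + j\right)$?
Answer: $-98928$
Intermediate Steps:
$p{\left(j \right)} = 4 j^{2}$ ($p{\left(j \right)} = 2 j 2 j = 4 j^{2}$)
$l = 98928$ ($l = 72 \left(4 \cdot 2^{2} + 1358\right) = 72 \left(4 \cdot 4 + 1358\right) = 72 \left(16 + 1358\right) = 72 \cdot 1374 = 98928$)
$- l = \left(-1\right) 98928 = -98928$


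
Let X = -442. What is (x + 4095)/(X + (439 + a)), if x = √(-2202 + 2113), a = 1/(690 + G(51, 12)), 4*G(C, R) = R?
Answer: -2837835/2078 - 693*I*√89/2078 ≈ -1365.7 - 3.1462*I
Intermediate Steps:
G(C, R) = R/4
a = 1/693 (a = 1/(690 + (¼)*12) = 1/(690 + 3) = 1/693 ≈ 0.0014430)
x = I*√89 (x = √(-89) = I*√89 ≈ 9.434*I)
(x + 4095)/(X + (439 + a)) = (I*√89 + 4095)/(-442 + (439 + 1/693)) = (4095 + I*√89)/(-442 + 304228/693) = (4095 + I*√89)/(-2078/693) = (4095 + I*√89)*(-693/2078) = -2837835/2078 - 693*I*√89/2078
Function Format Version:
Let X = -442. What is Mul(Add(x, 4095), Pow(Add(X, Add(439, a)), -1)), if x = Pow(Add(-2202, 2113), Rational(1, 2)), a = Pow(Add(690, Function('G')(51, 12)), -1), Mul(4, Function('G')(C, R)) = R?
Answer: Add(Rational(-2837835, 2078), Mul(Rational(-693, 2078), I, Pow(89, Rational(1, 2)))) ≈ Add(-1365.7, Mul(-3.1462, I))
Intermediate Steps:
Function('G')(C, R) = Mul(Rational(1, 4), R)
a = Rational(1, 693) (a = Pow(Add(690, Mul(Rational(1, 4), 12)), -1) = Pow(Add(690, 3), -1) = Pow(693, -1) = Rational(1, 693) ≈ 0.0014430)
x = Mul(I, Pow(89, Rational(1, 2))) (x = Pow(-89, Rational(1, 2)) = Mul(I, Pow(89, Rational(1, 2))) ≈ Mul(9.4340, I))
Mul(Add(x, 4095), Pow(Add(X, Add(439, a)), -1)) = Mul(Add(Mul(I, Pow(89, Rational(1, 2))), 4095), Pow(Add(-442, Add(439, Rational(1, 693))), -1)) = Mul(Add(4095, Mul(I, Pow(89, Rational(1, 2)))), Pow(Add(-442, Rational(304228, 693)), -1)) = Mul(Add(4095, Mul(I, Pow(89, Rational(1, 2)))), Pow(Rational(-2078, 693), -1)) = Mul(Add(4095, Mul(I, Pow(89, Rational(1, 2)))), Rational(-693, 2078)) = Add(Rational(-2837835, 2078), Mul(Rational(-693, 2078), I, Pow(89, Rational(1, 2))))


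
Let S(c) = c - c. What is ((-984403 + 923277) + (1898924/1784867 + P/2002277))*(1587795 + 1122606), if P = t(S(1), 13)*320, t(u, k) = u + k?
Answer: -592082153704767858320766/3573798142159 ≈ -1.6567e+11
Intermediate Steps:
S(c) = 0
t(u, k) = k + u
P = 4160 (P = (13 + 0)*320 = 13*320 = 4160)
((-984403 + 923277) + (1898924/1784867 + P/2002277))*(1587795 + 1122606) = ((-984403 + 923277) + (1898924/1784867 + 4160/2002277))*(1587795 + 1122606) = (-61126 + (1898924*(1/1784867) + 4160*(1/2002277)))*2710401 = (-61126 + (1898924/1784867 + 4160/2002277))*2710401 = (-61126 + 3809596896668/3573798142159)*2710401 = -218448175640714366/3573798142159*2710401 = -592082153704767858320766/3573798142159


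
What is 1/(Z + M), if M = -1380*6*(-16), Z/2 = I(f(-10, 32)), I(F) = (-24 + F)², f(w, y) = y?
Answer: 1/132608 ≈ 7.5410e-6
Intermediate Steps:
Z = 128 (Z = 2*(-24 + 32)² = 2*8² = 2*64 = 128)
M = 132480 (M = -(-132480) = -1380*(-96) = 132480)
1/(Z + M) = 1/(128 + 132480) = 1/132608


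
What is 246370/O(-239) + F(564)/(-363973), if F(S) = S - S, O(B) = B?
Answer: -246370/239 ≈ -1030.8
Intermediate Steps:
F(S) = 0
246370/O(-239) + F(564)/(-363973) = 246370/(-239) + 0/(-363973) = 246370*(-1/239) + 0*(-1/363973) = -246370/239 + 0 = -246370/239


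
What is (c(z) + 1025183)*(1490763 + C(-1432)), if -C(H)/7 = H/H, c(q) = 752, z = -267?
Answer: 1529418756860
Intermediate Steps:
C(H) = -7 (C(H) = -7*H/H = -7*1 = -7)
(c(z) + 1025183)*(1490763 + C(-1432)) = (752 + 1025183)*(1490763 - 7) = 1025935*1490756 = 1529418756860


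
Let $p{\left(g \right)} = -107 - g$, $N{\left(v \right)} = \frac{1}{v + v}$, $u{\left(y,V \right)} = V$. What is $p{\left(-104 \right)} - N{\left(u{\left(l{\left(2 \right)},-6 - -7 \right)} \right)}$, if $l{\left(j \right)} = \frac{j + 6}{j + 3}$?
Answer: $- \frac{7}{2} \approx -3.5$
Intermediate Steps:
$l{\left(j \right)} = \frac{6 + j}{3 + j}$
$N{\left(v \right)} = \frac{1}{2 v}$
$p{\left(-104 \right)} - N{\left(u{\left(l{\left(2 \right)},-6 - -7 \right)} \right)} = \left(-107 - -104\right) - \frac{1}{2 \left(-6 - -7\right)} = \left(-107 + 104\right) - \frac{1}{2 \left(-6 + 7\right)} = -3 - \frac{1}{2 \cdot 1} = -3 - \frac{1}{2} \cdot 1 = -3 - \frac{1}{2} = - \frac{7}{2}$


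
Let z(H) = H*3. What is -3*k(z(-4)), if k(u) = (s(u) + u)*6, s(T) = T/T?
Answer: 198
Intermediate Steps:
s(T) = 1
z(H) = 3*H
k(u) = 6 + 6*u (k(u) = (1 + u)*6 = 6 + 6*u)
-3*k(z(-4)) = -3*(6 + 6*(3*(-4))) = -3*(6 + 6*(-12)) = -3*(6 - 72) = -3*(-66) = 198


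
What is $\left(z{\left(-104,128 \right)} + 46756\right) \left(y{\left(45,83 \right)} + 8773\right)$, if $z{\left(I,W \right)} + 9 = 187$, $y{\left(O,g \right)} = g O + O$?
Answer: $589162502$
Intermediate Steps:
$y{\left(O,g \right)} = O + O g$ ($y{\left(O,g \right)} = O g + O = O + O g$)
$z{\left(I,W \right)} = 178$ ($z{\left(I,W \right)} = -9 + 187 = 178$)
$\left(z{\left(-104,128 \right)} + 46756\right) \left(y{\left(45,83 \right)} + 8773\right) = \left(178 + 46756\right) \left(45 \left(1 + 83\right) + 8773\right) = 46934 \left(45 \cdot 84 + 8773\right) = 46934 \left(3780 + 8773\right) = 46934 \cdot 12553 = 589162502$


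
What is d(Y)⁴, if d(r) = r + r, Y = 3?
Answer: 1296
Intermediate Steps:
d(r) = 2*r
d(Y)⁴ = (2*3)⁴ = 6⁴ = 1296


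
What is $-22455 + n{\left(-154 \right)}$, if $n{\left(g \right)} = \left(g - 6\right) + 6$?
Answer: $-22609$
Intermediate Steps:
$n{\left(g \right)} = g$ ($n{\left(g \right)} = \left(-6 + g\right) + 6 = g$)
$-22455 + n{\left(-154 \right)} = -22455 - 154 = -22609$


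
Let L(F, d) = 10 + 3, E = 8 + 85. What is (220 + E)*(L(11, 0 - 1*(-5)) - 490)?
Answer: -149301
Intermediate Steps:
E = 93
L(F, d) = 13
(220 + E)*(L(11, 0 - 1*(-5)) - 490) = (220 + 93)*(13 - 490) = 313*(-477) = -149301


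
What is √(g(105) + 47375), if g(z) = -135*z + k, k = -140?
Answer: 2*√8265 ≈ 181.82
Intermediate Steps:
g(z) = -140 - 135*z (g(z) = -135*z - 140 = -140 - 135*z)
√(g(105) + 47375) = √((-140 - 135*105) + 47375) = √((-140 - 14175) + 47375) = √(-14315 + 47375) = √33060 = 2*√8265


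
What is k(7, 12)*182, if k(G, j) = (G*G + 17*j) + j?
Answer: 48230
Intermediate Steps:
k(G, j) = G² + 18*j (k(G, j) = (G² + 17*j) + j = G² + 18*j)
k(7, 12)*182 = (7² + 18*12)*182 = (49 + 216)*182 = 265*182 = 48230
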